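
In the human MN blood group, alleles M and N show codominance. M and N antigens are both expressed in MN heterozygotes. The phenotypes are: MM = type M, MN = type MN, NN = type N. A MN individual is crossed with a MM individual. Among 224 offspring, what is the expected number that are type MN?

Punnett square for MN × MM:
Offspring genotypes: 2 MM, 2 MN
Phenotype counts: 2 type M, 2 type MN
type MN: 2 out of 4 → fraction 1/2
Expected count = 1/2 × 224 = 112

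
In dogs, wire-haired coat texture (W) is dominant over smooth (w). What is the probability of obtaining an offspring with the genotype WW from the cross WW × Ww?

Punnett square for WW × Ww:
Offspring genotypes: 2 WW, 2 Ww
Total offspring: 4
Count with target: 2
Probability: 2/4 = 1/2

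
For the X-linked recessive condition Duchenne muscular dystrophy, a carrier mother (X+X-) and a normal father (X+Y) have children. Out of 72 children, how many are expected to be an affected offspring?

Cross: X+X- × X+Y
Offspring: 1 X+X+, 1 X+Y, 1 X+X-, 1 X-Y
Probability of an affected offspring: 1/4
Expected count = 1/4 × 72 = 18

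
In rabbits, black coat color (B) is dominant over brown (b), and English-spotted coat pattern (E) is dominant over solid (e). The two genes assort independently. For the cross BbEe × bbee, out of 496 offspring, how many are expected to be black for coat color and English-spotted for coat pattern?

Dihybrid cross BbEe × bbee — consider each gene separately:
coat color: Bb × bb → 2 Bb, 2 bb → 2 B_ : 2 bb (out of 4)
coat pattern: Ee × ee → 2 Ee, 2 ee → 2 E_ : 2 ee (out of 4)
Looking for: black (B_) and English-spotted (E_)
P(black) = 2/4, P(English-spotted) = 2/4
P(both) = 2/4 × 2/4 = 4/16 = 1/4
Expected count = 1/4 × 496 = 124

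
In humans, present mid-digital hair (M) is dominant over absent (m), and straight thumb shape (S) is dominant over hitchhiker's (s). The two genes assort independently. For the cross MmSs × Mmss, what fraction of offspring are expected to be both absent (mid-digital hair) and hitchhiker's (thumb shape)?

Dihybrid cross MmSs × Mmss — consider each gene separately:
mid-digital hair: Mm × Mm → 1 MM, 2 Mm, 1 mm → 3 M_ : 1 mm (out of 4)
thumb shape: Ss × ss → 2 Ss, 2 ss → 2 S_ : 2 ss (out of 4)
Looking for: absent (mm) and hitchhiker's (ss)
P(absent) = 1/4, P(hitchhiker's) = 2/4
P(both) = 1/4 × 2/4 = 2/16 = 1/8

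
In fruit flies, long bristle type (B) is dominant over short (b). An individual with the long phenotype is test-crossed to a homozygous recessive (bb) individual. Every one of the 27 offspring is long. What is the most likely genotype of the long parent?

Test cross: ? × bb
All offspring are long.
If the unknown parent were heterozygous (Bb), about half of 27 offspring would be short; none are. The unknown parent is most likely homozygous dominant (BB).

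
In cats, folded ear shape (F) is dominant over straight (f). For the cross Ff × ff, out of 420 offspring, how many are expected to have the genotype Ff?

Punnett square for Ff × ff:
Offspring genotypes: 2 Ff, 2 ff
Total offspring: 4
Count with target: 2
Probability: 2/4 = 1/2
Expected count = 1/2 × 420 = 210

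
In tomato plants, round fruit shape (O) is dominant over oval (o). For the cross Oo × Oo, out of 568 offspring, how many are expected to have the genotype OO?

Punnett square for Oo × Oo:
Offspring genotypes: 1 OO, 2 Oo, 1 oo
Total offspring: 4
Count with target: 1
Probability: 1/4
Expected count = 1/4 × 568 = 142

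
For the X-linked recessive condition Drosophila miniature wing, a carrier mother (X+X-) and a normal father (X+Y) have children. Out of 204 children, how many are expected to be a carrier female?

Cross: X+X- × X+Y
Offspring: 1 X+X+, 1 X+Y, 1 X+X-, 1 X-Y
Probability of a carrier female: 1/4
Expected count = 1/4 × 204 = 51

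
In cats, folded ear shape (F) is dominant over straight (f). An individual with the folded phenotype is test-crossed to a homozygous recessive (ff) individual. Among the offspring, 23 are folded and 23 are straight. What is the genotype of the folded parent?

Test cross: ? × ff
Offspring: 23 folded, 23 straight — approximately 1:1.
A 1:1 ratio in a test cross indicates the unknown parent is heterozygous (Ff).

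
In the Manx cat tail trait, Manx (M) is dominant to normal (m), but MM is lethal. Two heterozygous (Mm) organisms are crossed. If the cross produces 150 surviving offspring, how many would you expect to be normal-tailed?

Cross: Mm × Mm
Punnett square offspring (before lethality): 1 MM, 2 Mm, 1 mm
The MM genotype is lethal (embryos die); surviving offspring: 2 Mm, 1 mm
normal-tailed: 1 out of 3 → fraction 1/3
Expected count = 1/3 × 150 = 50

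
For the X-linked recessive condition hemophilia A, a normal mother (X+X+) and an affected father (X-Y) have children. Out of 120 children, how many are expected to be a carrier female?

Cross: X+X+ × X-Y
Offspring: 2 X+X-, 2 X+Y
Probability of a carrier female: 2/4 = 1/2
Expected count = 1/2 × 120 = 60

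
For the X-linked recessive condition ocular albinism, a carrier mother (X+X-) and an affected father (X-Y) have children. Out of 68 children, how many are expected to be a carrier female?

Cross: X+X- × X-Y
Offspring: 1 X+X-, 1 X+Y, 1 X-X-, 1 X-Y
Probability of a carrier female: 1/4
Expected count = 1/4 × 68 = 17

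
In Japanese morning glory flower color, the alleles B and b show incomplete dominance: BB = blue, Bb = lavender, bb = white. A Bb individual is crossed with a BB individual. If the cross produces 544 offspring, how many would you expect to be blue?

Punnett square for Bb × BB:
Offspring genotypes: 2 BB, 2 Bb
Phenotype counts: 2 blue, 2 lavender
blue: 2 out of 4 → fraction 1/2
Expected count = 1/2 × 544 = 272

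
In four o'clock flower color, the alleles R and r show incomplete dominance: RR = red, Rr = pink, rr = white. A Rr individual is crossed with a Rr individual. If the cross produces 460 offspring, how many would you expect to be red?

Punnett square for Rr × Rr:
Offspring genotypes: 1 RR, 2 Rr, 1 rr
Phenotype counts: 1 red, 2 pink, 1 white
red: 1 out of 4 → fraction 1/4
Expected count = 1/4 × 460 = 115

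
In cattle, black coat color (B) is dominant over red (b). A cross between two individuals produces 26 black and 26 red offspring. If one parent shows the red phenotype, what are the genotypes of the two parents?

Observed offspring: 26 black, 26 red
The observed ratio simplifies to 1:1. One parent shows red, so its genotype must be bb. A 1:1 offspring split requires the other parent to be heterozygous (Bb).
Parent genotypes: bb × Bb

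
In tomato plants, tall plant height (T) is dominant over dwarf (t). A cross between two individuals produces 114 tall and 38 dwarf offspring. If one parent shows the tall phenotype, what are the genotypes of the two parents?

Observed offspring: 114 tall, 38 dwarf
The observed ratio simplifies to 3:1. Dwarf (tt) offspring appear, so each parent must contribute one t allele. The parent stated to show tall carries T, so it is Tt. The other parent is then either Tt or tt: Tt × tt would give a 1:1 split, whereas Tt × Tt gives 3:1 — matching the data. So both parents are heterozygous (Tt × Tt).
Parent genotypes: Tt × Tt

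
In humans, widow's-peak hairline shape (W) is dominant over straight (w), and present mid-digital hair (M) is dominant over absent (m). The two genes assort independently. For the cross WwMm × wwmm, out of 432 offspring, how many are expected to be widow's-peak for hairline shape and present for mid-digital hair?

Dihybrid cross WwMm × wwmm — consider each gene separately:
hairline shape: Ww × ww → 2 Ww, 2 ww → 2 W_ : 2 ww (out of 4)
mid-digital hair: Mm × mm → 2 Mm, 2 mm → 2 M_ : 2 mm (out of 4)
Looking for: widow's-peak (W_) and present (M_)
P(widow's-peak) = 2/4, P(present) = 2/4
P(both) = 2/4 × 2/4 = 4/16 = 1/4
Expected count = 1/4 × 432 = 108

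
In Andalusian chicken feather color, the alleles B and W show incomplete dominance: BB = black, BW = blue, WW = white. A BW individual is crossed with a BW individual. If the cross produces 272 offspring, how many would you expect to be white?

Punnett square for BW × BW:
Offspring genotypes: 1 BB, 2 BW, 1 WW
Phenotype counts: 1 black, 2 blue, 1 white
white: 1 out of 4 → fraction 1/4
Expected count = 1/4 × 272 = 68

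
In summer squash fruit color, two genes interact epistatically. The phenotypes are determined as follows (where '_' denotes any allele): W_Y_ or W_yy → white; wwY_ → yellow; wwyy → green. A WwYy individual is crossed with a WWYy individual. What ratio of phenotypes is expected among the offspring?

Cross: WwYy × WWYy — consider each gene separately:
W gene: Ww × WW → 2 WW, 2 Ww → 4 W_ (out of 4)
Y gene: Yy × Yy → 1 YY, 2 Yy, 1 yy → 3 Y_ : 1 yy (out of 4)
Genotype classes (out of 4 × 4 = 16): W_Y_ = 4×3 = 12; W_yy = 4×1 = 4
Apply the phenotype rules: W_Y_ (12) + W_yy (4) → white
Phenotype counts (out of 16): 16 white
Ratio: all white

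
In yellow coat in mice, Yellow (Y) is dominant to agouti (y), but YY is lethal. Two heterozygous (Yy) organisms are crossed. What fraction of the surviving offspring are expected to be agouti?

Cross: Yy × Yy
Punnett square offspring (before lethality): 1 YY, 2 Yy, 1 yy
The YY genotype is lethal (embryos die); surviving offspring: 2 Yy, 1 yy
agouti: 1 out of 3
Probability: 1/3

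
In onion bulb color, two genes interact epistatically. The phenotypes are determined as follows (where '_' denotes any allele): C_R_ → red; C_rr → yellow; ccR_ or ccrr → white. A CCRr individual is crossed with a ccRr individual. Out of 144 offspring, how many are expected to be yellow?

Cross: CCRr × ccRr — consider each gene separately:
C gene: CC × cc → 4 Cc → 4 C_ (out of 4)
R gene: Rr × Rr → 1 RR, 2 Rr, 1 rr → 3 R_ : 1 rr (out of 4)
Genotype classes (out of 4 × 4 = 16): C_R_ = 4×3 = 12; C_rr = 4×1 = 4
Apply the phenotype rules: C_R_ (12) → red; C_rr (4) → yellow
Phenotype counts (out of 16): 12 red, 4 yellow
yellow: 4 out of 16 → fraction 1/4
Expected count = 1/4 × 144 = 36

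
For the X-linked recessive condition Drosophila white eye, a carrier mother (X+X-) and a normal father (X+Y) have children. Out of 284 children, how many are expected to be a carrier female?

Cross: X+X- × X+Y
Offspring: 1 X+X+, 1 X+Y, 1 X+X-, 1 X-Y
Probability of a carrier female: 1/4
Expected count = 1/4 × 284 = 71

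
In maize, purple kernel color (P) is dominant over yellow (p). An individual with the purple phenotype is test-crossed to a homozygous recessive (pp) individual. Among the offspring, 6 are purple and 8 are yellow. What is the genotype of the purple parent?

Test cross: ? × pp
Offspring: 6 purple, 8 yellow — approximately 1:1.
A 1:1 ratio in a test cross indicates the unknown parent is heterozygous (Pp).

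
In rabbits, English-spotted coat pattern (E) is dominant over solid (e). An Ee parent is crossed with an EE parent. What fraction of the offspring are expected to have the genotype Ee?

Punnett square for Ee × EE:
Offspring genotypes: 2 EE, 2 Ee
Total offspring: 4
Count with target: 2
Probability: 2/4 = 1/2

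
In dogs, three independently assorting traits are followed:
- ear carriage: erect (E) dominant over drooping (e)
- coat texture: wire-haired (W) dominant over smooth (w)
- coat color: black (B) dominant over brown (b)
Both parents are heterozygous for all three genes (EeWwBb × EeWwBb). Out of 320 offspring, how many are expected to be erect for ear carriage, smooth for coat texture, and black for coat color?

Trihybrid cross: EeWwBb × EeWwBb
Each trait segregates independently with a 3:1 phenotypic ratio, so each gene contributes 3/4 (dominant) or 1/4 (recessive).
Target: erect (ear carriage), smooth (coat texture), black (coat color)
Probability = product of independent per-trait probabilities
= 3/4 × 1/4 × 3/4 = 9/64
Expected count = 9/64 × 320 = 45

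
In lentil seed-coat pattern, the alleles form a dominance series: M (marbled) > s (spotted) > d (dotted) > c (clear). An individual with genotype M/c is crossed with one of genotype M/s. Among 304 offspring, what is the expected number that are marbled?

Cross: M/c × M/s
Allele dominance: M > s > d > c
Offspring genotypes: 1 M/M, 1 M/s, 1 M/c, 1 s/c
Phenotype counts: 3 marbled, 1 spotted
marbled: 3 out of 4 → fraction 3/4
Expected count = 3/4 × 304 = 228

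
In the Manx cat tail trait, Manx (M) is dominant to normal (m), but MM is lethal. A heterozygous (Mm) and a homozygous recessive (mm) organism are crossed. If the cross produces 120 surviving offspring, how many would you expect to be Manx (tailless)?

Cross: Mm × mm
Punnett square offspring (before lethality): 2 Mm, 2 mm
No MM offspring are produced in this cross.
Manx (tailless): 2 out of 4 → fraction 1/2
Expected count = 1/2 × 120 = 60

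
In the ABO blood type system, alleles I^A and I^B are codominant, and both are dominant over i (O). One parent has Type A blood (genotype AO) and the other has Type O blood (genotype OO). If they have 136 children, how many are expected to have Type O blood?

Cross: AO × OO
Possible offspring genotypes: 2 AO, 2 OO
Blood type counts: 2 Type A, 2 Type O
Probability of Type O: 2/4 = 1/2
Expected count = 1/2 × 136 = 68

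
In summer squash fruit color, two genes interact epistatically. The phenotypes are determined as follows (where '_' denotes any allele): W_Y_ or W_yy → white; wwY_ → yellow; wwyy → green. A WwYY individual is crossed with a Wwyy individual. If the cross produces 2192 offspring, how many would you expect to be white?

Cross: WwYY × Wwyy — consider each gene separately:
W gene: Ww × Ww → 1 WW, 2 Ww, 1 ww → 3 W_ : 1 ww (out of 4)
Y gene: YY × yy → 4 Yy → 4 Y_ (out of 4)
Genotype classes (out of 4 × 4 = 16): W_Y_ = 3×4 = 12; wwY_ = 1×4 = 4
Apply the phenotype rules: W_Y_ (12) → white; wwY_ (4) → yellow
Phenotype counts (out of 16): 12 white, 4 yellow
white: 12 out of 16 → fraction 3/4
Expected count = 3/4 × 2192 = 1644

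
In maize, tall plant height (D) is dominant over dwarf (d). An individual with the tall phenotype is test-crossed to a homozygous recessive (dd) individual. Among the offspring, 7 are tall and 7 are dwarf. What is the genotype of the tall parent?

Test cross: ? × dd
Offspring: 7 tall, 7 dwarf — approximately 1:1.
A 1:1 ratio in a test cross indicates the unknown parent is heterozygous (Dd).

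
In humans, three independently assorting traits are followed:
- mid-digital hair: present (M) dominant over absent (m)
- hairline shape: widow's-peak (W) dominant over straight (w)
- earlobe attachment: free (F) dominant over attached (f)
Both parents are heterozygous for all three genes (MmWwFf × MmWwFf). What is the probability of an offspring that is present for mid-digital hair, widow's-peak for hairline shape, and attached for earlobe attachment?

Trihybrid cross: MmWwFf × MmWwFf
Each trait segregates independently with a 3:1 phenotypic ratio, so each gene contributes 3/4 (dominant) or 1/4 (recessive).
Target: present (mid-digital hair), widow's-peak (hairline shape), attached (earlobe attachment)
Probability = product of independent per-trait probabilities
= 3/4 × 3/4 × 1/4 = 9/64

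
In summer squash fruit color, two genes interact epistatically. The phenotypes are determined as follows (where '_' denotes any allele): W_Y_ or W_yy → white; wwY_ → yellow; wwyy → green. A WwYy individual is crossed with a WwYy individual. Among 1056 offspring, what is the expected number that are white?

Cross: WwYy × WwYy — consider each gene separately:
W gene: Ww × Ww → 1 WW, 2 Ww, 1 ww → 3 W_ : 1 ww (out of 4)
Y gene: Yy × Yy → 1 YY, 2 Yy, 1 yy → 3 Y_ : 1 yy (out of 4)
Genotype classes (out of 4 × 4 = 16): W_Y_ = 3×3 = 9; W_yy = 3×1 = 3; wwY_ = 1×3 = 3; wwyy = 1×1 = 1
Apply the phenotype rules: W_Y_ (9) + W_yy (3) → white; wwY_ (3) → yellow; wwyy (1) → green
Phenotype counts (out of 16): 12 white, 3 yellow, 1 green
white: 12 out of 16 → fraction 3/4
Expected count = 3/4 × 1056 = 792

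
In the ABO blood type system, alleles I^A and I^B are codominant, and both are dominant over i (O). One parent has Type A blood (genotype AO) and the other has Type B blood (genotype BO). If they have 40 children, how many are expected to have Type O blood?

Cross: AO × BO
Possible offspring genotypes: 1 AB, 1 AO, 1 BO, 1 OO
Blood type counts: 1 Type AB, 1 Type A, 1 Type B, 1 Type O
Probability of Type O: 1/4
Expected count = 1/4 × 40 = 10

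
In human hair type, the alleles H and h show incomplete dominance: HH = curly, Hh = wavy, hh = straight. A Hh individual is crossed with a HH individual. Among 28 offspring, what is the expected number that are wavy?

Punnett square for Hh × HH:
Offspring genotypes: 2 HH, 2 Hh
Phenotype counts: 2 curly, 2 wavy
wavy: 2 out of 4 → fraction 1/2
Expected count = 1/2 × 28 = 14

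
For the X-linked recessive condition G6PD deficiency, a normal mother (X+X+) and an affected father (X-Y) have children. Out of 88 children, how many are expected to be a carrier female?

Cross: X+X+ × X-Y
Offspring: 2 X+X-, 2 X+Y
Probability of a carrier female: 2/4 = 1/2
Expected count = 1/2 × 88 = 44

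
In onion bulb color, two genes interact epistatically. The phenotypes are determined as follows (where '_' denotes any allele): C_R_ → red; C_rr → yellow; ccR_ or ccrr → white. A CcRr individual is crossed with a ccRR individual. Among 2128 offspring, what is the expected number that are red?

Cross: CcRr × ccRR — consider each gene separately:
C gene: Cc × cc → 2 Cc, 2 cc → 2 C_ : 2 cc (out of 4)
R gene: Rr × RR → 2 RR, 2 Rr → 4 R_ (out of 4)
Genotype classes (out of 4 × 4 = 16): C_R_ = 2×4 = 8; ccR_ = 2×4 = 8
Apply the phenotype rules: C_R_ (8) → red; ccR_ (8) → white
Phenotype counts (out of 16): 8 red, 8 white
red: 8 out of 16 → fraction 1/2
Expected count = 1/2 × 2128 = 1064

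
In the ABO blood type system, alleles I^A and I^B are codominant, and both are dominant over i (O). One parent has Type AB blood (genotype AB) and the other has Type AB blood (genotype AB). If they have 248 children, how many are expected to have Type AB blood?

Cross: AB × AB
Possible offspring genotypes: 1 AA, 2 AB, 1 BB
Blood type counts: 1 Type A, 2 Type AB, 1 Type B
Probability of Type AB: 2/4 = 1/2
Expected count = 1/2 × 248 = 124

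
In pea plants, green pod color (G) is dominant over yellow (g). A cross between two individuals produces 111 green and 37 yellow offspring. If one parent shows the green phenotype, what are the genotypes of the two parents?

Observed offspring: 111 green, 37 yellow
The observed ratio simplifies to 3:1. Yellow (gg) offspring appear, so each parent must contribute one g allele. The parent stated to show green carries G, so it is Gg. The other parent is then either Gg or gg: Gg × gg would give a 1:1 split, whereas Gg × Gg gives 3:1 — matching the data. So both parents are heterozygous (Gg × Gg).
Parent genotypes: Gg × Gg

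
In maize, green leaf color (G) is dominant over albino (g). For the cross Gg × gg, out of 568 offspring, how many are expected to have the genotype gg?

Punnett square for Gg × gg:
Offspring genotypes: 2 Gg, 2 gg
Total offspring: 4
Count with target: 2
Probability: 2/4 = 1/2
Expected count = 1/2 × 568 = 284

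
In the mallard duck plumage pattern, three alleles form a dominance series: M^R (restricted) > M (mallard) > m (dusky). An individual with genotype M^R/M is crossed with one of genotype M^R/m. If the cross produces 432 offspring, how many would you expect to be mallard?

Cross: M^R/M × M^R/m
Allele dominance: M^R > M > m
Offspring genotypes: 1 M^R/M^R, 1 M^R/m, 1 M^R/M, 1 M/m
Phenotype counts: 3 restricted, 1 mallard
mallard: 1 out of 4 → fraction 1/4
Expected count = 1/4 × 432 = 108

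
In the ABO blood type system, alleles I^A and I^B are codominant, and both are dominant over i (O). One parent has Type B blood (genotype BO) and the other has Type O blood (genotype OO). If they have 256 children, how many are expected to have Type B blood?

Cross: BO × OO
Possible offspring genotypes: 2 BO, 2 OO
Blood type counts: 2 Type B, 2 Type O
Probability of Type B: 2/4 = 1/2
Expected count = 1/2 × 256 = 128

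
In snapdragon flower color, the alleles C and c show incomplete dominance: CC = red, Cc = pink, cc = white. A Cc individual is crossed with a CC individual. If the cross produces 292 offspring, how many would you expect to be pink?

Punnett square for Cc × CC:
Offspring genotypes: 2 CC, 2 Cc
Phenotype counts: 2 red, 2 pink
pink: 2 out of 4 → fraction 1/2
Expected count = 1/2 × 292 = 146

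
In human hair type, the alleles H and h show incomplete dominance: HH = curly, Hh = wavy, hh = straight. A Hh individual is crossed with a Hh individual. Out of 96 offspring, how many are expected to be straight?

Punnett square for Hh × Hh:
Offspring genotypes: 1 HH, 2 Hh, 1 hh
Phenotype counts: 1 curly, 2 wavy, 1 straight
straight: 1 out of 4 → fraction 1/4
Expected count = 1/4 × 96 = 24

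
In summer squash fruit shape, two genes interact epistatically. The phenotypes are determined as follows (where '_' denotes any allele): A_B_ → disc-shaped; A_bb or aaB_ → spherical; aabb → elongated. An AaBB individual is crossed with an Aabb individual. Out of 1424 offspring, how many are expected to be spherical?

Cross: AaBB × Aabb — consider each gene separately:
A gene: Aa × Aa → 1 AA, 2 Aa, 1 aa → 3 A_ : 1 aa (out of 4)
B gene: BB × bb → 4 Bb → 4 B_ (out of 4)
Genotype classes (out of 4 × 4 = 16): A_B_ = 3×4 = 12; aaB_ = 1×4 = 4
Apply the phenotype rules: A_B_ (12) → disc-shaped; aaB_ (4) → spherical
Phenotype counts (out of 16): 12 disc-shaped, 4 spherical
spherical: 4 out of 16 → fraction 1/4
Expected count = 1/4 × 1424 = 356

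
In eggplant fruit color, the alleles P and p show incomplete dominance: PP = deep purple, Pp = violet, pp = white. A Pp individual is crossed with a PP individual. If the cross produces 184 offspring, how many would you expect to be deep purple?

Punnett square for Pp × PP:
Offspring genotypes: 2 PP, 2 Pp
Phenotype counts: 2 deep purple, 2 violet
deep purple: 2 out of 4 → fraction 1/2
Expected count = 1/2 × 184 = 92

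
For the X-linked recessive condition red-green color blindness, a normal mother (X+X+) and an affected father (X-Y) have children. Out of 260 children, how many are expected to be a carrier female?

Cross: X+X+ × X-Y
Offspring: 2 X+X-, 2 X+Y
Probability of a carrier female: 2/4 = 1/2
Expected count = 1/2 × 260 = 130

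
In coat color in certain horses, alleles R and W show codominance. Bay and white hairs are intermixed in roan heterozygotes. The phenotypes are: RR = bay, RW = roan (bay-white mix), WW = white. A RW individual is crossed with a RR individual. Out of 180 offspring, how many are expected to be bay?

Punnett square for RW × RR:
Offspring genotypes: 2 RR, 2 RW
Phenotype counts: 2 bay, 2 roan (bay-white mix)
bay: 2 out of 4 → fraction 1/2
Expected count = 1/2 × 180 = 90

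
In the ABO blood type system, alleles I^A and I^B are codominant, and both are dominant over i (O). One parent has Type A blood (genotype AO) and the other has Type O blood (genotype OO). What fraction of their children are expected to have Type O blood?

Cross: AO × OO
Possible offspring genotypes: 2 AO, 2 OO
Blood type counts: 2 Type A, 2 Type O
Probability of Type O: 2/4 = 1/2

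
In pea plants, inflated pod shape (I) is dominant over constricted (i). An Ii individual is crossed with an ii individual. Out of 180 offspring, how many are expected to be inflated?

Punnett square for Ii × ii:
Offspring genotypes: 2 Ii, 2 ii
inflated: 2, constricted: 2
inflated: 2 out of 4 → fraction 1/2
Expected count = 1/2 × 180 = 90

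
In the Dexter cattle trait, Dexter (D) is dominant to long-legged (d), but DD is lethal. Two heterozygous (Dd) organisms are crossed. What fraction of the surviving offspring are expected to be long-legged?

Cross: Dd × Dd
Punnett square offspring (before lethality): 1 DD, 2 Dd, 1 dd
The DD genotype is lethal (embryos die); surviving offspring: 2 Dd, 1 dd
long-legged: 1 out of 3
Probability: 1/3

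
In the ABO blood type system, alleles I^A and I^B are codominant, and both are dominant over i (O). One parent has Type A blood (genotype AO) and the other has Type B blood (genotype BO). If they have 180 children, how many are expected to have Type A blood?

Cross: AO × BO
Possible offspring genotypes: 1 AB, 1 AO, 1 BO, 1 OO
Blood type counts: 1 Type AB, 1 Type A, 1 Type B, 1 Type O
Probability of Type A: 1/4
Expected count = 1/4 × 180 = 45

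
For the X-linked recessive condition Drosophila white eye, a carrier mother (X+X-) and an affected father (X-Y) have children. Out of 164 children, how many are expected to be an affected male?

Cross: X+X- × X-Y
Offspring: 1 X+X-, 1 X+Y, 1 X-X-, 1 X-Y
Probability of an affected male: 1/4
Expected count = 1/4 × 164 = 41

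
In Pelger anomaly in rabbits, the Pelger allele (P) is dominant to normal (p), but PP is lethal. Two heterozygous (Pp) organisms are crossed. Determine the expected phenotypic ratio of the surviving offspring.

Cross: Pp × Pp
Punnett square offspring (before lethality): 1 PP, 2 Pp, 1 pp
The PP genotype is lethal (embryos die); surviving offspring: 2 Pp, 1 pp
Ratio: 2 Pelger : 1 normal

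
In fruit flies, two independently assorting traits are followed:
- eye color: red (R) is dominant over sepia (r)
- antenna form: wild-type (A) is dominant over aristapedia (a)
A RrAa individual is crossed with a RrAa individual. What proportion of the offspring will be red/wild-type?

Dihybrid cross RrAa × RrAa — consider each gene separately:
eye color: Rr × Rr → 1 RR, 2 Rr, 1 rr → 3 R_ : 1 rr (out of 4)
antenna form: Aa × Aa → 1 AA, 2 Aa, 1 aa → 3 A_ : 1 aa (out of 4)
Combine (counts out of 4 × 4 = 16): red/wild-type (R_A_) = 3×3 = 9; red/aristapedia (R_aa) = 3×1 = 3; sepia/wild-type (rrA_) = 1×3 = 3; sepia/aristapedia (rraa) = 1×1 = 1
Phenotype counts (out of 16): 9 red/wild-type, 3 red/aristapedia, 3 sepia/wild-type, 1 sepia/aristapedia
red/wild-type: 9 out of 16
Probability: 9/16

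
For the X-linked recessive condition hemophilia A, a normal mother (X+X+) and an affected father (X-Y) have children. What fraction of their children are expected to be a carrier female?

Cross: X+X+ × X-Y
Offspring: 2 X+X-, 2 X+Y
Probability of a carrier female: 2/4 = 1/2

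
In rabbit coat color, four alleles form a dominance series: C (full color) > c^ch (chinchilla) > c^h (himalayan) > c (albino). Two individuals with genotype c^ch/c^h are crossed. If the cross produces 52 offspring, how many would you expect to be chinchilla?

Cross: c^ch/c^h × c^ch/c^h
Allele dominance: C > c^ch > c^h > c
Offspring genotypes: 1 c^ch/c^ch, 2 c^ch/c^h, 1 c^h/c^h
Phenotype counts: 3 chinchilla, 1 himalayan
chinchilla: 3 out of 4 → fraction 3/4
Expected count = 3/4 × 52 = 39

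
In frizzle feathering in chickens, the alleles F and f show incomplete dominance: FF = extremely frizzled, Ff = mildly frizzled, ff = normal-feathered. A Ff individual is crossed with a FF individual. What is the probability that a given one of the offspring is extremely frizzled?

Punnett square for Ff × FF:
Offspring genotypes: 2 FF, 2 Ff
Phenotype counts: 2 extremely frizzled, 2 mildly frizzled
extremely frizzled: 2 out of 4
Probability: 2/4 = 1/2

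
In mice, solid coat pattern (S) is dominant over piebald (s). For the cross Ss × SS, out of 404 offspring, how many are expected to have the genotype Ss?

Punnett square for Ss × SS:
Offspring genotypes: 2 SS, 2 Ss
Total offspring: 4
Count with target: 2
Probability: 2/4 = 1/2
Expected count = 1/2 × 404 = 202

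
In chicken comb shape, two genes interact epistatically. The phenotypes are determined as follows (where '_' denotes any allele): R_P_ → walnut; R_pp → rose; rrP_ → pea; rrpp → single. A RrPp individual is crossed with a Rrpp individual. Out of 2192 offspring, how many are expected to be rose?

Cross: RrPp × Rrpp — consider each gene separately:
R gene: Rr × Rr → 1 RR, 2 Rr, 1 rr → 3 R_ : 1 rr (out of 4)
P gene: Pp × pp → 2 Pp, 2 pp → 2 P_ : 2 pp (out of 4)
Genotype classes (out of 4 × 4 = 16): R_P_ = 3×2 = 6; R_pp = 3×2 = 6; rrP_ = 1×2 = 2; rrpp = 1×2 = 2
Apply the phenotype rules: R_P_ (6) → walnut; R_pp (6) → rose; rrP_ (2) → pea; rrpp (2) → single
Phenotype counts (out of 16): 6 walnut, 6 rose, 2 pea, 2 single
rose: 6 out of 16 → fraction 3/8
Expected count = 3/8 × 2192 = 822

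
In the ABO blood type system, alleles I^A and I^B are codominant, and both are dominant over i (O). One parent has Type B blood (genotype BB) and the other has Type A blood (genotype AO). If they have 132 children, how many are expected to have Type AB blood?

Cross: BB × AO
Possible offspring genotypes: 2 AB, 2 BO
Blood type counts: 2 Type AB, 2 Type B
Probability of Type AB: 2/4 = 1/2
Expected count = 1/2 × 132 = 66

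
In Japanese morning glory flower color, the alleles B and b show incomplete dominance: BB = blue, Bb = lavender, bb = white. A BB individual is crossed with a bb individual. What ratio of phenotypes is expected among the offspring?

Punnett square for BB × bb:
Offspring genotypes: 4 Bb
Phenotype counts: 4 lavender
Ratio: all lavender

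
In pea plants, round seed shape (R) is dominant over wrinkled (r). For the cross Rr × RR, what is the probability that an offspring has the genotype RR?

Punnett square for Rr × RR:
Offspring genotypes: 2 RR, 2 Rr
Total offspring: 4
Count with target: 2
Probability: 2/4 = 1/2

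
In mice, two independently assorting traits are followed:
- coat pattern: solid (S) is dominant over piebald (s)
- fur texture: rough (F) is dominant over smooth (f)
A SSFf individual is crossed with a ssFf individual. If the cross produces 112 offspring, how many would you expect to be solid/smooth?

Dihybrid cross SSFf × ssFf — consider each gene separately:
coat pattern: SS × ss → 4 Ss → 4 S_ (out of 4)
fur texture: Ff × Ff → 1 FF, 2 Ff, 1 ff → 3 F_ : 1 ff (out of 4)
Combine (counts out of 4 × 4 = 16): solid/rough (S_F_) = 4×3 = 12; solid/smooth (S_ff) = 4×1 = 4
Phenotype counts (out of 16): 12 solid/rough, 4 solid/smooth
solid/smooth: 4 out of 16 → fraction 1/4
Expected count = 1/4 × 112 = 28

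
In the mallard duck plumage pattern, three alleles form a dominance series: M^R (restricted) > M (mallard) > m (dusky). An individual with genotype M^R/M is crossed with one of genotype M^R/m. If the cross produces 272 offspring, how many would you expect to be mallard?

Cross: M^R/M × M^R/m
Allele dominance: M^R > M > m
Offspring genotypes: 1 M^R/M^R, 1 M^R/m, 1 M^R/M, 1 M/m
Phenotype counts: 3 restricted, 1 mallard
mallard: 1 out of 4 → fraction 1/4
Expected count = 1/4 × 272 = 68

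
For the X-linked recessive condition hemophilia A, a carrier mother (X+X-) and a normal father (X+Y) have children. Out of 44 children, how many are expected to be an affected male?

Cross: X+X- × X+Y
Offspring: 1 X+X+, 1 X+Y, 1 X+X-, 1 X-Y
Probability of an affected male: 1/4
Expected count = 1/4 × 44 = 11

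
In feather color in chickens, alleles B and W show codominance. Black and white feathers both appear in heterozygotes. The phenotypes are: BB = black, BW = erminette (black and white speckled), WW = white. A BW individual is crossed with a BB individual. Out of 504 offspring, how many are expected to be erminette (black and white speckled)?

Punnett square for BW × BB:
Offspring genotypes: 2 BB, 2 BW
Phenotype counts: 2 black, 2 erminette (black and white speckled)
erminette (black and white speckled): 2 out of 4 → fraction 1/2
Expected count = 1/2 × 504 = 252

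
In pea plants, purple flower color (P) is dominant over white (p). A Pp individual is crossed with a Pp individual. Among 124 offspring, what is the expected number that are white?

Punnett square for Pp × Pp:
Offspring genotypes: 1 PP, 2 Pp, 1 pp
purple: 3, white: 1
white: 1 out of 4 → fraction 1/4
Expected count = 1/4 × 124 = 31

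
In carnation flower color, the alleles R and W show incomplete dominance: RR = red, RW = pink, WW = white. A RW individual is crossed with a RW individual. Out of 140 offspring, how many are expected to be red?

Punnett square for RW × RW:
Offspring genotypes: 1 RR, 2 RW, 1 WW
Phenotype counts: 1 red, 2 pink, 1 white
red: 1 out of 4 → fraction 1/4
Expected count = 1/4 × 140 = 35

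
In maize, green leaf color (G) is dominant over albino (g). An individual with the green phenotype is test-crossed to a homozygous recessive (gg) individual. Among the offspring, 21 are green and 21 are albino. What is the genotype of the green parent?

Test cross: ? × gg
Offspring: 21 green, 21 albino — approximately 1:1.
A 1:1 ratio in a test cross indicates the unknown parent is heterozygous (Gg).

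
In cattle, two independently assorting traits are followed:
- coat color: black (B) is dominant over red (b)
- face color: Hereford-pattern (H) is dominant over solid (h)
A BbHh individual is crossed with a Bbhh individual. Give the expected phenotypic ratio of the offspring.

Dihybrid cross BbHh × Bbhh — consider each gene separately:
coat color: Bb × Bb → 1 BB, 2 Bb, 1 bb → 3 B_ : 1 bb (out of 4)
face color: Hh × hh → 2 Hh, 2 hh → 2 H_ : 2 hh (out of 4)
Combine (counts out of 4 × 4 = 16): black/Hereford-pattern (B_H_) = 3×2 = 6; black/solid (B_hh) = 3×2 = 6; red/Hereford-pattern (bbH_) = 1×2 = 2; red/solid (bbhh) = 1×2 = 2
Phenotype counts (out of 16): 6 black/Hereford-pattern, 6 black/solid, 2 red/Hereford-pattern, 2 red/solid
Ratio: 3 black/Hereford-pattern : 3 black/solid : 1 red/Hereford-pattern : 1 red/solid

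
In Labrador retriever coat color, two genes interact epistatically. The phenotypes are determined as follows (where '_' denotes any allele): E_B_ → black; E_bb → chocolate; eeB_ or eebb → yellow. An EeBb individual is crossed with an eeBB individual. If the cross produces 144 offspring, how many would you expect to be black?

Cross: EeBb × eeBB — consider each gene separately:
E gene: Ee × ee → 2 Ee, 2 ee → 2 E_ : 2 ee (out of 4)
B gene: Bb × BB → 2 BB, 2 Bb → 4 B_ (out of 4)
Genotype classes (out of 4 × 4 = 16): E_B_ = 2×4 = 8; eeB_ = 2×4 = 8
Apply the phenotype rules: E_B_ (8) → black; eeB_ (8) → yellow
Phenotype counts (out of 16): 8 black, 8 yellow
black: 8 out of 16 → fraction 1/2
Expected count = 1/2 × 144 = 72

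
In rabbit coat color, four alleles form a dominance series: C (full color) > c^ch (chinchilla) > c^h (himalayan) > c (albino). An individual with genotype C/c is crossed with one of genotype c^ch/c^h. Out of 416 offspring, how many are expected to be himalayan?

Cross: C/c × c^ch/c^h
Allele dominance: C > c^ch > c^h > c
Offspring genotypes: 1 C/c^ch, 1 C/c^h, 1 c^ch/c, 1 c^h/c
Phenotype counts: 2 full color, 1 chinchilla, 1 himalayan
himalayan: 1 out of 4 → fraction 1/4
Expected count = 1/4 × 416 = 104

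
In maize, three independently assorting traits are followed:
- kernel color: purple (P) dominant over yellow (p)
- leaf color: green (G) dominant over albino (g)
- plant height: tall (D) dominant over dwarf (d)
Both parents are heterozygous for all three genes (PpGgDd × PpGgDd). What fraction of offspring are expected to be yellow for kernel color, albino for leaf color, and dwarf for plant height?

Trihybrid cross: PpGgDd × PpGgDd
Each trait segregates independently with a 3:1 phenotypic ratio, so each gene contributes 3/4 (dominant) or 1/4 (recessive).
Target: yellow (kernel color), albino (leaf color), dwarf (plant height)
Probability = product of independent per-trait probabilities
= 1/4 × 1/4 × 1/4 = 1/64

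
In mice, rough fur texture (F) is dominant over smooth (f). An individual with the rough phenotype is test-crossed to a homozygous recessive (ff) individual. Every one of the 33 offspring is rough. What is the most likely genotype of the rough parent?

Test cross: ? × ff
All offspring are rough.
If the unknown parent were heterozygous (Ff), about half of 33 offspring would be smooth; none are. The unknown parent is most likely homozygous dominant (FF).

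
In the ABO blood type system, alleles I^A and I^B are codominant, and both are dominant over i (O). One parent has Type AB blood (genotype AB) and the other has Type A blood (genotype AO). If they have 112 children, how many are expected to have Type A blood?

Cross: AB × AO
Possible offspring genotypes: 1 AA, 1 AO, 1 AB, 1 BO
Blood type counts: 2 Type A, 1 Type AB, 1 Type B
Probability of Type A: 2/4 = 1/2
Expected count = 1/2 × 112 = 56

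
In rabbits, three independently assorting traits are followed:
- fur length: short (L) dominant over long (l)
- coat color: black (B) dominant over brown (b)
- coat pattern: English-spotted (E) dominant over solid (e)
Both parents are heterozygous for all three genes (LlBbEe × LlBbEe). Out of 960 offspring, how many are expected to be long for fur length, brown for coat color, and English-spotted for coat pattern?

Trihybrid cross: LlBbEe × LlBbEe
Each trait segregates independently with a 3:1 phenotypic ratio, so each gene contributes 3/4 (dominant) or 1/4 (recessive).
Target: long (fur length), brown (coat color), English-spotted (coat pattern)
Probability = product of independent per-trait probabilities
= 1/4 × 1/4 × 3/4 = 3/64
Expected count = 3/64 × 960 = 45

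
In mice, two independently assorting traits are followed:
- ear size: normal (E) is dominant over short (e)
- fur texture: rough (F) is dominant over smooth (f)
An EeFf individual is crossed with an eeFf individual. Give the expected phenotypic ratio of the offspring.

Dihybrid cross EeFf × eeFf — consider each gene separately:
ear size: Ee × ee → 2 Ee, 2 ee → 2 E_ : 2 ee (out of 4)
fur texture: Ff × Ff → 1 FF, 2 Ff, 1 ff → 3 F_ : 1 ff (out of 4)
Combine (counts out of 4 × 4 = 16): normal/rough (E_F_) = 2×3 = 6; normal/smooth (E_ff) = 2×1 = 2; short/rough (eeF_) = 2×3 = 6; short/smooth (eeff) = 2×1 = 2
Phenotype counts (out of 16): 6 normal/rough, 2 normal/smooth, 6 short/rough, 2 short/smooth
Ratio: 3 normal/rough : 1 normal/smooth : 3 short/rough : 1 short/smooth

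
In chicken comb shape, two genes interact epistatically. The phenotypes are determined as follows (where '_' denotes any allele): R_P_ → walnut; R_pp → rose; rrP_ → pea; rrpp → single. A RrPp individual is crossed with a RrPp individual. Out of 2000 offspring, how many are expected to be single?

Cross: RrPp × RrPp — consider each gene separately:
R gene: Rr × Rr → 1 RR, 2 Rr, 1 rr → 3 R_ : 1 rr (out of 4)
P gene: Pp × Pp → 1 PP, 2 Pp, 1 pp → 3 P_ : 1 pp (out of 4)
Genotype classes (out of 4 × 4 = 16): R_P_ = 3×3 = 9; R_pp = 3×1 = 3; rrP_ = 1×3 = 3; rrpp = 1×1 = 1
Apply the phenotype rules: R_P_ (9) → walnut; R_pp (3) → rose; rrP_ (3) → pea; rrpp (1) → single
Phenotype counts (out of 16): 9 walnut, 3 rose, 3 pea, 1 single
single: 1 out of 16 → fraction 1/16
Expected count = 1/16 × 2000 = 125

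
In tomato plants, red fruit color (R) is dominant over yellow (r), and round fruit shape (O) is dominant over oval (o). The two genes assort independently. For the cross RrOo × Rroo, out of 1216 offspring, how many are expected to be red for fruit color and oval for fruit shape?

Dihybrid cross RrOo × Rroo — consider each gene separately:
fruit color: Rr × Rr → 1 RR, 2 Rr, 1 rr → 3 R_ : 1 rr (out of 4)
fruit shape: Oo × oo → 2 Oo, 2 oo → 2 O_ : 2 oo (out of 4)
Looking for: red (R_) and oval (oo)
P(red) = 3/4, P(oval) = 2/4
P(both) = 3/4 × 2/4 = 6/16 = 3/8
Expected count = 3/8 × 1216 = 456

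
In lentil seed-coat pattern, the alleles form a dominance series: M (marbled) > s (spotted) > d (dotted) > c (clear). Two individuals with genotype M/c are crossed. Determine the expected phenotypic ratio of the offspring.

Cross: M/c × M/c
Allele dominance: M > s > d > c
Offspring genotypes: 1 M/M, 2 M/c, 1 c/c
Phenotype counts: 3 marbled, 1 clear
Ratio: 3 marbled : 1 clear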